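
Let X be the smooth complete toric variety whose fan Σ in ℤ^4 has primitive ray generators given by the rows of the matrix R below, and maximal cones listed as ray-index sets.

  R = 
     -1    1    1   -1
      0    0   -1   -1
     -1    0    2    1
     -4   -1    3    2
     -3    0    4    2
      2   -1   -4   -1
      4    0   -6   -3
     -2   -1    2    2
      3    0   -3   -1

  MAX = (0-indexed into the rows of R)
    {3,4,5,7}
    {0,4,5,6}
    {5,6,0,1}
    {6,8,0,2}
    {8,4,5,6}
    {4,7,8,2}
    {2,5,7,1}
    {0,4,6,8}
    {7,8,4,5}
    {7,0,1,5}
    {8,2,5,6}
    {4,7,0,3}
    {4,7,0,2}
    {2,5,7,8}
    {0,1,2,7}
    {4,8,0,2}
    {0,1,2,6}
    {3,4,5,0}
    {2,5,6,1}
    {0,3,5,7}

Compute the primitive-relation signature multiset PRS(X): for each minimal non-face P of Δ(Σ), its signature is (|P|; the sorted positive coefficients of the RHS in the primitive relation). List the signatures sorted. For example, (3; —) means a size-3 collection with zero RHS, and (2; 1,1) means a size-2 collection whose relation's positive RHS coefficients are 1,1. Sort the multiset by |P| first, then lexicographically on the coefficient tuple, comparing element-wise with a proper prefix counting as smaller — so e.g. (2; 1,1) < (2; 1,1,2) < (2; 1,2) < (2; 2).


The 13 primitive collections of Σ (r=9, n=4):

  P={6,7}:  v_{6} + v_{7} = v_{5}  →  sig = (2; 1)
  P={1,4}:  v_{1} + v_{4} = v_{0} + v_{7}  →  sig = (2; 1,1)
  P={1,8}:  v_{1} + v_{8} = v_{2} + v_{6}  →  sig = (2; 1,1)
  P={3,8}:  v_{3} + v_{8} = v_{4} + v_{5}  →  sig = (2; 1,1)
  P={3,6}:  v_{3} + v_{6} = v_{0} + v_{4} + 2·v_{5}  →  sig = (2; 1,1,2)
  P={2,3}:  v_{2} + v_{3} = v_{0} + 2·v_{7}  →  sig = (2; 1,2)
  P={1,3}:  v_{1} + v_{3} = 2·v_{0} + v_{5} + 2·v_{7}  →  sig = (2; 1,2,2)
  P={0,7,8}:  v_{0} + v_{7} + v_{8} = 0  →  sig = (3; —)
  P={2,4,6}:  v_{2} + v_{4} + v_{6} = 0  →  sig = (3; —)
  P={0,2,5}:  v_{0} + v_{2} + v_{5} = v_{1}  →  sig = (3; 1)
  P={0,5,8}:  v_{0} + v_{5} + v_{8} = v_{6}  →  sig = (3; 1)
  P={2,4,5}:  v_{2} + v_{4} + v_{5} = v_{7}  →  sig = (3; 1)
  P={0,4,5,7}:  v_{0} + v_{4} + v_{5} + v_{7} = v_{3}  →  sig = (4; 1)

Hence PRS(X_Σ) =
{ (2; 1),  (2; 1,1) ×3,  (2; 1,1,2),  (2; 1,2),  (2; 1,2,2),  (3; —) ×2,  (3; 1) ×3,  (4; 1) }


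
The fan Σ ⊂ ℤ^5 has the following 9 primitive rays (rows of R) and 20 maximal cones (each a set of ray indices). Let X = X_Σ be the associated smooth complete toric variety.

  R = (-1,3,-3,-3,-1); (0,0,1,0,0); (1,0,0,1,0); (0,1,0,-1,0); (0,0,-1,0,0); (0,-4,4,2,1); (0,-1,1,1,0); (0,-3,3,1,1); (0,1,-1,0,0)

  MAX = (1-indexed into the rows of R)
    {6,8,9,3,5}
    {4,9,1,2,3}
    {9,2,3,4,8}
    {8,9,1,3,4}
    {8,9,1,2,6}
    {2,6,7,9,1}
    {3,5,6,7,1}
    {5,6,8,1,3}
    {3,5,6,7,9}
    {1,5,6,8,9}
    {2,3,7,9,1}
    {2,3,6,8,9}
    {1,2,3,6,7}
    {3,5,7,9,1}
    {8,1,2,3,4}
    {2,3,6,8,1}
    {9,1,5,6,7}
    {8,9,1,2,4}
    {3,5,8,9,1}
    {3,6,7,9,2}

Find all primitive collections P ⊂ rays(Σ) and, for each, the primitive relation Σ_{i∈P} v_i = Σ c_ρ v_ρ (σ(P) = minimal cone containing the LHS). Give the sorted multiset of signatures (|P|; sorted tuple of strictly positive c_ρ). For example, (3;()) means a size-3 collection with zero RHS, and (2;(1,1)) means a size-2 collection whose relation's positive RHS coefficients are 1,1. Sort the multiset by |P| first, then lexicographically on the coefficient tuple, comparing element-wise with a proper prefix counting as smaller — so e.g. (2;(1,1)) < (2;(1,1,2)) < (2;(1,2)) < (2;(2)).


Δ(Σ) — 9 vertices, 7 min non-faces:

  • {2,5}:  v_{2} + v_{5} = 0 — sig = (2;())
  • {4,7}:  v_{4} + v_{7} = v_{2} — sig = (2;(1))
  • {7,8}:  v_{7} + v_{8} = v_{6} — sig = (2;(1))
  • {4,6}:  v_{4} + v_{6} = v_{2} + v_{8} — sig = (2;(1,1))
  • {4,5}:  v_{4} + v_{5} = v_{1} + v_{3} + v_{8} + v_{9} — sig = (2;(1,1,1,1))
  • {1,3,6,9}:  v_{1} + v_{3} + v_{6} + v_{9} = 0 — sig = (4;())
  • {1,2,3,8,9}:  v_{1} + v_{2} + v_{3} + v_{8} + v_{9} = v_{4} — sig = (5;(1))

so the primitive-relation signature multiset is
[(2;()), (2;(1)), (2;(1)), (2;(1,1)), (2;(1,1,1,1)), (4;()), (5;(1))]


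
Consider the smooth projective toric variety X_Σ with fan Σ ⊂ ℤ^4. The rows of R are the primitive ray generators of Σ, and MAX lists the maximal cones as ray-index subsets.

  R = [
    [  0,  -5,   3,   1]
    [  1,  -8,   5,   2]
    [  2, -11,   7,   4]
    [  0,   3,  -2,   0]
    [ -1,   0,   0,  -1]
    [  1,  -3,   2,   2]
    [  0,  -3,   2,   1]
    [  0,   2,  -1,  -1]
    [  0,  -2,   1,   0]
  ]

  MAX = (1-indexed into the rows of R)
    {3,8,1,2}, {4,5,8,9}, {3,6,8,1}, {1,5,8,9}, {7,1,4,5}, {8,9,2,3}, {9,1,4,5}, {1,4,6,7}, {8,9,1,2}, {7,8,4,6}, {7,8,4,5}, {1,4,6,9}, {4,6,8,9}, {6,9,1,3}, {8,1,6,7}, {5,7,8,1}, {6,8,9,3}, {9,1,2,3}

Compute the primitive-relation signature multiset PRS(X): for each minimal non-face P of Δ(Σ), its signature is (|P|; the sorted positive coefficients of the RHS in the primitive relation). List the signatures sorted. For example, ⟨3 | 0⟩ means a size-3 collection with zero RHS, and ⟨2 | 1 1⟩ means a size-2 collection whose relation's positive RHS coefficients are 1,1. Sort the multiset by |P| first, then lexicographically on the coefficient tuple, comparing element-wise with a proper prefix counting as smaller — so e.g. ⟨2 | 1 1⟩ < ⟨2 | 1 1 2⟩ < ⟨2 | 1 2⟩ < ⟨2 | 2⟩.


Minimal non-faces — 12 found among 9 rays, 18 max cones:

  P={2,6}:  v_{2} + v_{6} = v_{3}  →  sig = ⟨2 | 1⟩
  P={5,6}:  v_{5} + v_{6} = v_{7}  →  sig = ⟨2 | 1⟩
  P={7,9}:  v_{7} + v_{9} = v_{1}  →  sig = ⟨2 | 1⟩
  P={2,4}:  v_{2} + v_{4} = v_{6} + v_{9}  →  sig = ⟨2 | 1 1⟩
  P={2,7}:  v_{2} + v_{7} = 2·v_{1} + v_{6} + v_{8}  →  sig = ⟨2 | 1 1 2⟩
  P={3,5}:  v_{3} + v_{5} = 2·v_{1} + v_{6} + v_{8}  →  sig = ⟨2 | 1 1 2⟩
  P={2,5}:  v_{2} + v_{5} = 2·v_{1} + v_{8}  →  sig = ⟨2 | 1 2⟩
  P={3,4}:  v_{3} + v_{4} = 2·v_{6} + v_{9}  →  sig = ⟨2 | 1 2⟩
  P={3,7}:  v_{3} + v_{7} = 2·v_{1} + 2·v_{6} + v_{8}  →  sig = ⟨2 | 1 2 2⟩
  P={1,4,8}:  v_{1} + v_{4} + v_{8} = 0  →  sig = ⟨3 | 0⟩
  P={1,6,8,9}:  v_{1} + v_{6} + v_{8} + v_{9} = v_{2}  →  sig = ⟨4 | 1⟩
  P={1,3,8,9}:  v_{1} + v_{3} + v_{8} + v_{9} = 2·v_{2}  →  sig = ⟨4 | 2⟩

Hence PRS(X_Σ) =
[⟨2 | 1⟩, ⟨2 | 1⟩, ⟨2 | 1⟩, ⟨2 | 1 1⟩, ⟨2 | 1 1 2⟩, ⟨2 | 1 1 2⟩, ⟨2 | 1 2⟩, ⟨2 | 1 2⟩, ⟨2 | 1 2 2⟩, ⟨3 | 0⟩, ⟨4 | 1⟩, ⟨4 | 2⟩]


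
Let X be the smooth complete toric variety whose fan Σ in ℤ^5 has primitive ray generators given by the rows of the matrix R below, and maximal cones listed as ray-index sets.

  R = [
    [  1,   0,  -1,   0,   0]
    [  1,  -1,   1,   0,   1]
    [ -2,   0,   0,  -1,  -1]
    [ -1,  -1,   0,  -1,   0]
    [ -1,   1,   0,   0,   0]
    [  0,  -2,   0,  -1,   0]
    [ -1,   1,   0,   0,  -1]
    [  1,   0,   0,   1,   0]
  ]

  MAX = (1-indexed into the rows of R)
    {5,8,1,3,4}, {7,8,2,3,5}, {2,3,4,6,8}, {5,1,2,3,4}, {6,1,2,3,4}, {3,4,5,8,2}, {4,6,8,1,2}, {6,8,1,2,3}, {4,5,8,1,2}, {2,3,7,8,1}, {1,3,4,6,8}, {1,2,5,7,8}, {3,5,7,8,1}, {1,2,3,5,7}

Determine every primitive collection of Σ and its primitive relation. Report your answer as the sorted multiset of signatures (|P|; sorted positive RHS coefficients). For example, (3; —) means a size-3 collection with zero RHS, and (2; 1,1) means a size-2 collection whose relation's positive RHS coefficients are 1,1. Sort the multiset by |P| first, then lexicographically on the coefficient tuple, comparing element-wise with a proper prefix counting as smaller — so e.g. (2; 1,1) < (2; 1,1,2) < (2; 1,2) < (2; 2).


Σ has 5 primitive collections:

  • {4,7}:  v_{4} + v_{7} = v_{3} ; sig = (2; 1)
  • {5,6}:  v_{5} + v_{6} = v_{4} ; sig = (2; 1)
  • {6,7}:  v_{6} + v_{7} = v_{1} + v_{2} + 2·v_{3} + v_{8} ; sig = (2; 1,1,1,2)
  • {1,2,3,5,8}:  v_{1} + v_{2} + v_{3} + v_{5} + v_{8} = 0 ; sig = (5; —)
  • {1,2,3,4,8}:  v_{1} + v_{2} + v_{3} + v_{4} + v_{8} = v_{6} ; sig = (5; 1)

Hence PRS(X_Σ) =
    |P|=2: 3 collections, coeffs (1), (1), (1,1,1,2)
    |P|=5: 2 collections, coeffs (), (1)


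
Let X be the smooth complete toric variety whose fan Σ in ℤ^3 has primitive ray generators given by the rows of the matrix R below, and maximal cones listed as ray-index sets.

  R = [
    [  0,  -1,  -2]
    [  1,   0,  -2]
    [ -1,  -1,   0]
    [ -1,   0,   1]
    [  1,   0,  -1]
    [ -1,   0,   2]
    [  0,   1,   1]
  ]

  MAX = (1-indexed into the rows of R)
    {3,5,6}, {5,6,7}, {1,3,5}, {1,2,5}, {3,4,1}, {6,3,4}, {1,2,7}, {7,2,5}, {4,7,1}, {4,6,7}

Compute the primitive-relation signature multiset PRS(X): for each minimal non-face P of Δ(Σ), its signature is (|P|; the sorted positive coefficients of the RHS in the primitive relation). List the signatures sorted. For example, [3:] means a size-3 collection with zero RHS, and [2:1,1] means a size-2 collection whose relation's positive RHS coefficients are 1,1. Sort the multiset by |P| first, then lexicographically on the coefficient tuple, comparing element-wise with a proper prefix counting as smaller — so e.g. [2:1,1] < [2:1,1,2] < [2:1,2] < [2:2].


|primitive collections| = 7. Relations:

  P = {2,6}:  v_{2} + v_{6} = 0  →  sig = [2:]
  P = {4,5}:  v_{4} + v_{5} = 0  →  sig = [2:]
  P = {1,6}:  v_{1} + v_{6} = v_{3}  →  sig = [2:1]
  P = {2,3}:  v_{2} + v_{3} = v_{1}  →  sig = [2:1]
  P = {3,7}:  v_{3} + v_{7} = v_{4}  →  sig = [2:1]
  P = {2,4}:  v_{2} + v_{4} = v_{1} + v_{7}  →  sig = [2:1,1]
  P = {1,5,7}:  v_{1} + v_{5} + v_{7} = v_{2}  →  sig = [3:1]

so the primitive-relation signature multiset is
    [2:]
    [2:]
    [2:1]
    [2:1]
    [2:1]
    [2:1,1]
    [3:1]


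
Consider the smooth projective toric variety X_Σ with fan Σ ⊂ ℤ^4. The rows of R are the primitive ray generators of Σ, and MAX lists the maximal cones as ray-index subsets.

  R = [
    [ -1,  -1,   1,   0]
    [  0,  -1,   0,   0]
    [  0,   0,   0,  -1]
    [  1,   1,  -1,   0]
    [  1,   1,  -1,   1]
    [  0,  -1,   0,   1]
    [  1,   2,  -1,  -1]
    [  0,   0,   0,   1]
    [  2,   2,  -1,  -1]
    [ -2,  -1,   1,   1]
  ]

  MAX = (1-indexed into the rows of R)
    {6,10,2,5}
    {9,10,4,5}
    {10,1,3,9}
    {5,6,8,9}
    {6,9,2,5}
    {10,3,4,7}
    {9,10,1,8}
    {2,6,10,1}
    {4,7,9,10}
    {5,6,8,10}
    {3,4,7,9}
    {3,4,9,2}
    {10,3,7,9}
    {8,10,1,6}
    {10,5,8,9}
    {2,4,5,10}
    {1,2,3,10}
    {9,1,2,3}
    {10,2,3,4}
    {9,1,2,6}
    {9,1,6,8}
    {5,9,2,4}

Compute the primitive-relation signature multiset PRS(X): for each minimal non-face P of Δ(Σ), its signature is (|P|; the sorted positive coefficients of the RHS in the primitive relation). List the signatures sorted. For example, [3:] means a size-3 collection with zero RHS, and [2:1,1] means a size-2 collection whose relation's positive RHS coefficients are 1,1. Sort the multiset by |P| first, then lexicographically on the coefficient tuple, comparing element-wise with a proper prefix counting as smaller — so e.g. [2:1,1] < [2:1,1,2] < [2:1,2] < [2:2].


The 16 primitive collections of Σ (r=10, n=4):

  P={1,4}:  v_{1} + v_{4} = 0  →  sig = [2:]
  P={3,8}:  v_{3} + v_{8} = 0  →  sig = [2:]
  P={1,5}:  v_{1} + v_{5} = v_{8}  →  sig = [2:1]
  P={2,8}:  v_{2} + v_{8} = v_{6}  →  sig = [2:1]
  P={3,5}:  v_{3} + v_{5} = v_{4}  →  sig = [2:1]
  P={3,6}:  v_{3} + v_{6} = v_{2}  →  sig = [2:1]
  P={4,8}:  v_{4} + v_{8} = v_{5}  →  sig = [2:1]
  P={6,7}:  v_{6} + v_{7} = v_{4}  →  sig = [2:1]
  P={2,7}:  v_{2} + v_{7} = v_{3} + v_{4}  →  sig = [2:1,1]
  P={4,6}:  v_{4} + v_{6} = v_{2} + v_{5}  →  sig = [2:1,1]
  P={1,7}:  v_{1} + v_{7} = v_{3} + v_{9} + v_{10}  →  sig = [2:1,1,1]
  P={7,8}:  v_{7} + v_{8} = v_{4} + v_{9} + v_{10}  →  sig = [2:1,1,1]
  P={5,7}:  v_{5} + v_{7} = 2·v_{4} + v_{9} + v_{10}  →  sig = [2:1,1,2]
  P={2,9,10}:  v_{2} + v_{9} + v_{10} = 0  →  sig = [3:]
  P={6,9,10}:  v_{6} + v_{9} + v_{10} = v_{8}  →  sig = [3:1]
  P={3,4,9,10}:  v_{3} + v_{4} + v_{9} + v_{10} = v_{7}  →  sig = [4:1]

Hence PRS(X_Σ) =
    [2:]
    [2:]
    [2:1]
    [2:1]
    [2:1]
    [2:1]
    [2:1]
    [2:1]
    [2:1,1]
    [2:1,1]
    [2:1,1,1]
    [2:1,1,1]
    [2:1,1,2]
    [3:]
    [3:1]
    [4:1]


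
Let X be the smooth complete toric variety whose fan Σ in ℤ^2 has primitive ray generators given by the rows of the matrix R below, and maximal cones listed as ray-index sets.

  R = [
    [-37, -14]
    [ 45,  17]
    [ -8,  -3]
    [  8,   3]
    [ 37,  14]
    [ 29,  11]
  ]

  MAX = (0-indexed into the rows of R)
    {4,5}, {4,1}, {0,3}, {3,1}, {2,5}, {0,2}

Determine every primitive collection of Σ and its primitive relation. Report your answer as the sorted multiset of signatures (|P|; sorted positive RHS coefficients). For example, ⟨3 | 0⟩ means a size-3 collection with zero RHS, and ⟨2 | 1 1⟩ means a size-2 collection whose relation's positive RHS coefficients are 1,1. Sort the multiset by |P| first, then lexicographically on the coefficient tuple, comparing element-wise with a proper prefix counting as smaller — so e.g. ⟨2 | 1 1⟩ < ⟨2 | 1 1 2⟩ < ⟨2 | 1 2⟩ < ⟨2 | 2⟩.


|primitive collections| = 9. Relations:

  P = {0,4}:  v_{0} + v_{4} = 0  ⟹  sig = ⟨2 | 0⟩
  P = {2,3}:  v_{2} + v_{3} = 0  ⟹  sig = ⟨2 | 0⟩
  P = {0,1}:  v_{0} + v_{1} = v_{3}  ⟹  sig = ⟨2 | 1⟩
  P = {0,5}:  v_{0} + v_{5} = v_{2}  ⟹  sig = ⟨2 | 1⟩
  P = {1,2}:  v_{1} + v_{2} = v_{4}  ⟹  sig = ⟨2 | 1⟩
  P = {2,4}:  v_{2} + v_{4} = v_{5}  ⟹  sig = ⟨2 | 1⟩
  P = {3,4}:  v_{3} + v_{4} = v_{1}  ⟹  sig = ⟨2 | 1⟩
  P = {3,5}:  v_{3} + v_{5} = v_{4}  ⟹  sig = ⟨2 | 1⟩
  P = {1,5}:  v_{1} + v_{5} = 2·v_{4}  ⟹  sig = ⟨2 | 2⟩

Hence PRS(X_Σ) =
[⟨2 | 0⟩, ⟨2 | 0⟩, ⟨2 | 1⟩, ⟨2 | 1⟩, ⟨2 | 1⟩, ⟨2 | 1⟩, ⟨2 | 1⟩, ⟨2 | 1⟩, ⟨2 | 2⟩]


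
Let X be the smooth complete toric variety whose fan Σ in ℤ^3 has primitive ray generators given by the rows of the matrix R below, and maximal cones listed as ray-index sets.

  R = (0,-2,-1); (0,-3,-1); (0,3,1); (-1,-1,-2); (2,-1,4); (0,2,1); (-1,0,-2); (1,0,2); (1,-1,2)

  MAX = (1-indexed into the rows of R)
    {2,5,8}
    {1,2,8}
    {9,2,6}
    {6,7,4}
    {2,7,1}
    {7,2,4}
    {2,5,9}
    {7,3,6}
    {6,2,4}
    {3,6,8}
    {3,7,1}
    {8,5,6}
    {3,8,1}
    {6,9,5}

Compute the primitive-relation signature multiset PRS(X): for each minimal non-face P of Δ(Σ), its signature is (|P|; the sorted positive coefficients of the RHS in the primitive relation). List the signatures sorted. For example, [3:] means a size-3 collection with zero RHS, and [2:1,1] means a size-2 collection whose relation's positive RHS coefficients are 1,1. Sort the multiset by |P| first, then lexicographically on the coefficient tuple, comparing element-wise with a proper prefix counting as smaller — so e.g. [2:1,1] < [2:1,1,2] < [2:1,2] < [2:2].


18 minimal non-faces of Δ(Σ) (on 9 rays):

  • {1,6}:  v_{1} + v_{6} = 0  →  sig = [2:]
  • {2,3}:  v_{2} + v_{3} = 0  →  sig = [2:]
  • {7,8}:  v_{7} + v_{8} = 0  →  sig = [2:]
  • {5,7}:  v_{5} + v_{7} = v_{9}  →  sig = [2:1]
  • {8,9}:  v_{8} + v_{9} = v_{5}  →  sig = [2:1]
  • {1,4}:  v_{1} + v_{4} = v_{2} + v_{7}  →  sig = [2:1,1]
  • {1,9}:  v_{1} + v_{9} = v_{2} + v_{8}  →  sig = [2:1,1]
  • {3,4}:  v_{3} + v_{4} = v_{6} + v_{7}  →  sig = [2:1,1]
  • {3,9}:  v_{3} + v_{9} = v_{6} + v_{8}  →  sig = [2:1,1]
  • {4,8}:  v_{4} + v_{8} = v_{2} + v_{6}  →  sig = [2:1,1]
  • {7,9}:  v_{7} + v_{9} = v_{2} + v_{6}  →  sig = [2:1,1]
  • {4,5}:  v_{4} + v_{5} = v_{2} + v_{6} + v_{9}  →  sig = [2:1,1,1]
  • {1,5}:  v_{1} + v_{5} = v_{2} + 2·v_{8}  →  sig = [2:1,2]
  • {3,5}:  v_{3} + v_{5} = v_{6} + 2·v_{8}  →  sig = [2:1,2]
  • {4,9}:  v_{4} + v_{9} = 2·v_{2} + 2·v_{6}  →  sig = [2:2,2]
  • {2,6,7}:  v_{2} + v_{6} + v_{7} = v_{4}  →  sig = [3:1]
  • {2,6,8}:  v_{2} + v_{6} + v_{8} = v_{9}  →  sig = [3:1]
  • {2,5,6}:  v_{2} + v_{5} + v_{6} = 2·v_{9}  →  sig = [3:2]

so the primitive-relation signature multiset is
    |P|=2: 15 collections, coeffs (), (), (), (1), (1), (1,1), (1,1), (1,1), (1,1), (1,1), (1,1), (1,1,1), (1,2), (1,2), (2,2)
    |P|=3: 3 collections, coeffs (1), (1), (2)


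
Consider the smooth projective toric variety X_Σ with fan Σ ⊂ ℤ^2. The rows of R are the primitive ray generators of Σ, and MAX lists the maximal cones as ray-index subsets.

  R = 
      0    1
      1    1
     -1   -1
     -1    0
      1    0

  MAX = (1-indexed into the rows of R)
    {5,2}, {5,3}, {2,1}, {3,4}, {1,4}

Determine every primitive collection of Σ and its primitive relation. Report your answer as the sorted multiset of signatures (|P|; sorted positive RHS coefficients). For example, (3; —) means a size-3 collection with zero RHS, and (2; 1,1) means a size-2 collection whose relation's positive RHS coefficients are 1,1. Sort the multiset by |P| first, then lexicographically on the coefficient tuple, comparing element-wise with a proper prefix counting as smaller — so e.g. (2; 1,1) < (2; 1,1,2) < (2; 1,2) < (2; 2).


Δ(Σ) — 5 vertices, 5 min non-faces:

  • {2,3}:  v_{2} + v_{3} = 0 — sig = (2; —)
  • {4,5}:  v_{4} + v_{5} = 0 — sig = (2; —)
  • {1,3}:  v_{1} + v_{3} = v_{4} — sig = (2; 1)
  • {1,5}:  v_{1} + v_{5} = v_{2} — sig = (2; 1)
  • {2,4}:  v_{2} + v_{4} = v_{1} — sig = (2; 1)

Signatures (|P|; sorted positive RHS coefficients), sorted:
    (2; —)
    (2; —)
    (2; 1)
    (2; 1)
    (2; 1)


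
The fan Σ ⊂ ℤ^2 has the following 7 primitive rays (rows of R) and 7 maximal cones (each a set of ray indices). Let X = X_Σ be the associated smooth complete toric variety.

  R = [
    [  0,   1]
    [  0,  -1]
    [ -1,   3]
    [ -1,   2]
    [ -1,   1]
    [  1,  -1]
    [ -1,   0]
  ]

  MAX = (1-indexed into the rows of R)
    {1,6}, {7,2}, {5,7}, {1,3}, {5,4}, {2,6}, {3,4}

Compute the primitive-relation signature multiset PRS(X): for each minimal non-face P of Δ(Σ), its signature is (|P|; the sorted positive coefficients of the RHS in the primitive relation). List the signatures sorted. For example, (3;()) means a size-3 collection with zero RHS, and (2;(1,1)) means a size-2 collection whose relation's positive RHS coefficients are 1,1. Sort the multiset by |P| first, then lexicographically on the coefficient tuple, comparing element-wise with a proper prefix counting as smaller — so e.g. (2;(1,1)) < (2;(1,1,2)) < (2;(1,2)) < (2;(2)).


Δ(Σ) — 7 vertices, 14 min non-faces:

  • {1,2}:  v_{1} + v_{2} = 0 ; sig = (2;())
  • {5,6}:  v_{5} + v_{6} = 0 ; sig = (2;())
  • {1,4}:  v_{1} + v_{4} = v_{3} ; sig = (2;(1))
  • {1,5}:  v_{1} + v_{5} = v_{4} ; sig = (2;(1))
  • {1,7}:  v_{1} + v_{7} = v_{5} ; sig = (2;(1))
  • {2,3}:  v_{2} + v_{3} = v_{4} ; sig = (2;(1))
  • {2,4}:  v_{2} + v_{4} = v_{5} ; sig = (2;(1))
  • {2,5}:  v_{2} + v_{5} = v_{7} ; sig = (2;(1))
  • {4,6}:  v_{4} + v_{6} = v_{1} ; sig = (2;(1))
  • {6,7}:  v_{6} + v_{7} = v_{2} ; sig = (2;(1))
  • {3,7}:  v_{3} + v_{7} = v_{4} + v_{5} ; sig = (2;(1,1))
  • {3,5}:  v_{3} + v_{5} = 2·v_{4} ; sig = (2;(2))
  • {3,6}:  v_{3} + v_{6} = 2·v_{1} ; sig = (2;(2))
  • {4,7}:  v_{4} + v_{7} = 2·v_{5} ; sig = (2;(2))

Signatures (|P|; sorted positive RHS coefficients), sorted:
[(2;()), (2;()), (2;(1)), (2;(1)), (2;(1)), (2;(1)), (2;(1)), (2;(1)), (2;(1)), (2;(1)), (2;(1,1)), (2;(2)), (2;(2)), (2;(2))]


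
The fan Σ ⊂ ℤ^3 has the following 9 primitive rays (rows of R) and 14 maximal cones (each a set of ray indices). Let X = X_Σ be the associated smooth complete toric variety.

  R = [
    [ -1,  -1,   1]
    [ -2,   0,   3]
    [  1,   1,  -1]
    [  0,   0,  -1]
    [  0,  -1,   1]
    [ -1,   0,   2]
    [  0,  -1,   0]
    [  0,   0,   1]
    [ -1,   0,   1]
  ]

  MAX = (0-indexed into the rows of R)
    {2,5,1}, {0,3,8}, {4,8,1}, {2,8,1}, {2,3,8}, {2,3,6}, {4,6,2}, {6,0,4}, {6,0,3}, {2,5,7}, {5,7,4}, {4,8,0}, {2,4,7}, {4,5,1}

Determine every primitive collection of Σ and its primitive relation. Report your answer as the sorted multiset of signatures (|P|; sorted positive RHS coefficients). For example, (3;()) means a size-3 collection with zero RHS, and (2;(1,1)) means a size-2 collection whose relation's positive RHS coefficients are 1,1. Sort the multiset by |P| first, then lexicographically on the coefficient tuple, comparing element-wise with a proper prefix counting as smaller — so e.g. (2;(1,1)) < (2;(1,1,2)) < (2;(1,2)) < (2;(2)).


Primitive collections (18):

  • {0,2}:  v_{0} + v_{2} = 0  →  sig = (2;())
  • {3,7}:  v_{3} + v_{7} = 0  →  sig = (2;())
  • {3,4}:  v_{3} + v_{4} = v_{6}  →  sig = (2;(1))
  • {3,5}:  v_{3} + v_{5} = v_{8}  →  sig = (2;(1))
  • {5,8}:  v_{5} + v_{8} = v_{1}  →  sig = (2;(1))
  • {6,7}:  v_{6} + v_{7} = v_{4}  →  sig = (2;(1))
  • {6,8}:  v_{6} + v_{8} = v_{0}  →  sig = (2;(1))
  • {7,8}:  v_{7} + v_{8} = v_{5}  →  sig = (2;(1))
  • {0,7}:  v_{0} + v_{7} = v_{4} + v_{8}  →  sig = (2;(1,1))
  • {5,6}:  v_{5} + v_{6} = v_{4} + v_{8}  →  sig = (2;(1,1))
  • {0,5}:  v_{0} + v_{5} = v_{4} + 2·v_{8}  →  sig = (2;(1,2))
  • {1,6}:  v_{1} + v_{6} = v_{4} + 2·v_{8}  →  sig = (2;(1,2))
  • {0,1}:  v_{0} + v_{1} = v_{4} + 3·v_{8}  →  sig = (2;(1,3))
  • {1,3}:  v_{1} + v_{3} = 2·v_{8}  →  sig = (2;(2))
  • {1,7}:  v_{1} + v_{7} = 2·v_{5}  →  sig = (2;(2))
  • {2,4,8}:  v_{2} + v_{4} + v_{8} = v_{7}  →  sig = (3;(1))
  • {1,2,4}:  v_{1} + v_{2} + v_{4} = v_{5} + v_{7}  →  sig = (3;(1,1))
  • {2,4,5}:  v_{2} + v_{4} + v_{5} = 2·v_{7}  →  sig = (3;(2))

Signatures (|P|; sorted positive RHS coefficients), sorted:
[(2;()), (2;()), (2;(1)), (2;(1)), (2;(1)), (2;(1)), (2;(1)), (2;(1)), (2;(1,1)), (2;(1,1)), (2;(1,2)), (2;(1,2)), (2;(1,3)), (2;(2)), (2;(2)), (3;(1)), (3;(1,1)), (3;(2))]


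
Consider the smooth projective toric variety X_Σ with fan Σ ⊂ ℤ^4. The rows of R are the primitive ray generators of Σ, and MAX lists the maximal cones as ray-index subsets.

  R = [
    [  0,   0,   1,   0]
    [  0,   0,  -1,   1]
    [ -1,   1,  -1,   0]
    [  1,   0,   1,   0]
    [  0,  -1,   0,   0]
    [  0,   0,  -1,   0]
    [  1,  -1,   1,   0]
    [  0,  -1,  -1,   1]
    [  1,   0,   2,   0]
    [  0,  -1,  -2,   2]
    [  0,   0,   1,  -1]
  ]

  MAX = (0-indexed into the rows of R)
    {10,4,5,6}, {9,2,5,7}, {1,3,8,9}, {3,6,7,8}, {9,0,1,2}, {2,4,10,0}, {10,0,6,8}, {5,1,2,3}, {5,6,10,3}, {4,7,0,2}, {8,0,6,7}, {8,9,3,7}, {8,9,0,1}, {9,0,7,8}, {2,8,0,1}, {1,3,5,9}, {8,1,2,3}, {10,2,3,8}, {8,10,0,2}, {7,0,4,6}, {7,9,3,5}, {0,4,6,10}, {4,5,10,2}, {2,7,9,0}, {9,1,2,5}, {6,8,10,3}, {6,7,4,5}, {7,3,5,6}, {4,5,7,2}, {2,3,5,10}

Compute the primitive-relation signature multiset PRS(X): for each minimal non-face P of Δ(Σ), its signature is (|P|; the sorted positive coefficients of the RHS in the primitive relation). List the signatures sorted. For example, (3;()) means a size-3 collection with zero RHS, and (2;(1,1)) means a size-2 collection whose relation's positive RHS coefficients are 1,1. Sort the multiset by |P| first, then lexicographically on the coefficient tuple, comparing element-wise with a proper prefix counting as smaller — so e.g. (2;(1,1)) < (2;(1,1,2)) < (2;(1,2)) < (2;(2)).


Σ has 18 primitive collections:

  {0,5}:  v_{0} + v_{5} = 0  →  sig = (2;())
  {1,10}:  v_{1} + v_{10} = 0  →  sig = (2;())
  {2,6}:  v_{2} + v_{6} = 0  →  sig = (2;())
  {0,3}:  v_{0} + v_{3} = v_{8}  →  sig = (2;(1))
  {1,4}:  v_{1} + v_{4} = v_{7}  →  sig = (2;(1))
  {1,7}:  v_{1} + v_{7} = v_{9}  →  sig = (2;(1))
  {3,4}:  v_{3} + v_{4} = v_{6}  →  sig = (2;(1))
  {5,8}:  v_{5} + v_{8} = v_{3}  →  sig = (2;(1))
  {7,10}:  v_{7} + v_{10} = v_{4}  →  sig = (2;(1))
  {9,10}:  v_{9} + v_{10} = v_{7}  →  sig = (2;(1))
  {1,6}:  v_{1} + v_{6} = v_{3} + v_{7}  →  sig = (2;(1,1))
  {4,8}:  v_{4} + v_{8} = v_{0} + v_{6}  →  sig = (2;(1,1))
  {6,9}:  v_{6} + v_{9} = v_{3} + 2·v_{7}  →  sig = (2;(1,2))
  {4,9}:  v_{4} + v_{9} = 2·v_{7}  →  sig = (2;(2))
  {2,3,7}:  v_{2} + v_{3} + v_{7} = v_{1}  →  sig = (3;(1))
  {2,7,8}:  v_{2} + v_{7} + v_{8} = v_{0} + v_{1}  →  sig = (3;(1,1))
  {2,8,9}:  v_{2} + v_{8} + v_{9} = v_{0} + 2·v_{1}  →  sig = (3;(1,2))
  {2,3,9}:  v_{2} + v_{3} + v_{9} = 2·v_{1}  →  sig = (3;(2))

Signatures (|P|; sorted positive RHS coefficients), sorted:
    (2;())
    (2;())
    (2;())
    (2;(1))
    (2;(1))
    (2;(1))
    (2;(1))
    (2;(1))
    (2;(1))
    (2;(1))
    (2;(1,1))
    (2;(1,1))
    (2;(1,2))
    (2;(2))
    (3;(1))
    (3;(1,1))
    (3;(1,2))
    (3;(2))


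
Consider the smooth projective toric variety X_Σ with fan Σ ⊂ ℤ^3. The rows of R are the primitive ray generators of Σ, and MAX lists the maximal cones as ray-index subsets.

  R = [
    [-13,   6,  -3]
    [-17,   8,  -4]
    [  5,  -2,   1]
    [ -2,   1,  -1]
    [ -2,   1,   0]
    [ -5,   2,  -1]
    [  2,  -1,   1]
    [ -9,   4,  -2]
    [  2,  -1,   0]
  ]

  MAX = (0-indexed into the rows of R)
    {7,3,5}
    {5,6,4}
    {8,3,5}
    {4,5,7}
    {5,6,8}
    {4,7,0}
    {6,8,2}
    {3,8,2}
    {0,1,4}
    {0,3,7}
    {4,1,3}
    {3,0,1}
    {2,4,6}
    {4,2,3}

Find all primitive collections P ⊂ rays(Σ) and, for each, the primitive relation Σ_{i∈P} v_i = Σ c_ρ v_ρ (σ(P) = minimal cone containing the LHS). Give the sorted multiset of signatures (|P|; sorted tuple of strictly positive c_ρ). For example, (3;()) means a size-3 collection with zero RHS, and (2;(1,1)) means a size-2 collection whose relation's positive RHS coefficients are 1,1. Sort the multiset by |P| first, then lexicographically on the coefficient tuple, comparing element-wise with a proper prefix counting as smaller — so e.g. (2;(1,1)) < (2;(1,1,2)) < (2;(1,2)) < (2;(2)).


|primitive collections| = 18. Relations:

  {2,5}:  v_{2} + v_{5} = 0  so sig = (2;())
  {3,6}:  v_{3} + v_{6} = 0  so sig = (2;())
  {4,8}:  v_{4} + v_{8} = 0  so sig = (2;())
  {0,6}:  v_{0} + v_{6} = v_{4} + v_{7}  so sig = (2;(1,1))
  {0,8}:  v_{0} + v_{8} = v_{3} + v_{7}  so sig = (2;(1,1))
  {1,5}:  v_{1} + v_{5} = v_{0} + v_{7}  so sig = (2;(1,1))
  {1,6}:  v_{1} + v_{6} = v_{0} + v_{4}  so sig = (2;(1,1))
  {1,8}:  v_{1} + v_{8} = v_{0} + v_{3}  so sig = (2;(1,1))
  {2,7}:  v_{2} + v_{7} = v_{3} + v_{4}  so sig = (2;(1,1))
  {6,7}:  v_{6} + v_{7} = v_{4} + v_{5}  so sig = (2;(1,1))
  {7,8}:  v_{7} + v_{8} = v_{3} + v_{5}  so sig = (2;(1,1))
  {0,5}:  v_{0} + v_{5} = 2·v_{7}  so sig = (2;(2))
  {1,7}:  v_{1} + v_{7} = 2·v_{0}  so sig = (2;(2))
  {0,2}:  v_{0} + v_{2} = 2·v_{3} + 2·v_{4}  so sig = (2;(2,2))
  {1,2}:  v_{1} + v_{2} = 3·v_{3} + 3·v_{4}  so sig = (2;(3,3))
  {0,3,4}:  v_{0} + v_{3} + v_{4} = v_{1}  so sig = (3;(1))
  {3,4,5}:  v_{3} + v_{4} + v_{5} = v_{7}  so sig = (3;(1))
  {3,4,7}:  v_{3} + v_{4} + v_{7} = v_{0}  so sig = (3;(1))

Sorted signature multiset PRS(X):
    |P|=2: 15 collections, coeffs (), (), (), (1,1), (1,1), (1,1), (1,1), (1,1), (1,1), (1,1), (1,1), (2), (2), (2,2), (3,3)
    |P|=3: 3 collections, coeffs (1), (1), (1)


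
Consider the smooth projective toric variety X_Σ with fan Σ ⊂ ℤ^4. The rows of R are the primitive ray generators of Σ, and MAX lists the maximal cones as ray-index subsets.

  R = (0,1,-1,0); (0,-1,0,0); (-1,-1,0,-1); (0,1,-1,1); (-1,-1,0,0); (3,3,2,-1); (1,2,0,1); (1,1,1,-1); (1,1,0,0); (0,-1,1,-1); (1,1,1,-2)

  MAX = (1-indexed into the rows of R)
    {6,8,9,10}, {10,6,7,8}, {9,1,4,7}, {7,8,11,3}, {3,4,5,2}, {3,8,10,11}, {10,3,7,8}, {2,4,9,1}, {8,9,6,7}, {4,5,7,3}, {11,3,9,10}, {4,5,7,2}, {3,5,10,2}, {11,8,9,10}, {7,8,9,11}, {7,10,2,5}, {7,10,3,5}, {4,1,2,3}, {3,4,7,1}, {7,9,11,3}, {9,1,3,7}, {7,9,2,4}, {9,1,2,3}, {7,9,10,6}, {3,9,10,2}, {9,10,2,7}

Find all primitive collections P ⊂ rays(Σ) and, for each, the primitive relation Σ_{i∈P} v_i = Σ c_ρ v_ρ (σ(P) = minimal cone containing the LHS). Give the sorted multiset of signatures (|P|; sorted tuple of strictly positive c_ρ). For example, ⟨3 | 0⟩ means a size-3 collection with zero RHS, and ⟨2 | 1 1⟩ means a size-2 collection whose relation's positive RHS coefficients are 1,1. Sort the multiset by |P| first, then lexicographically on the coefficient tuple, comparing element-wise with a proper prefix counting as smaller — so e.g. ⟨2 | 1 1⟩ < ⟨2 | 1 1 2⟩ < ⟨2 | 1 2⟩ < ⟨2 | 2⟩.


Δ(Σ) — 11 vertices, 25 min non-faces:

  P={4,10}:  v_{4} + v_{10} = 0 ; sig = ⟨2 | 0⟩
  P={5,9}:  v_{5} + v_{9} = 0 ; sig = ⟨2 | 0⟩
  P={1,5}:  v_{1} + v_{5} = v_{3} + v_{4} ; sig = ⟨2 | 1 1⟩
  P={1,10}:  v_{1} + v_{10} = v_{3} + v_{9} ; sig = ⟨2 | 1 1⟩
  P={2,8}:  v_{2} + v_{8} = v_{9} + v_{10} ; sig = ⟨2 | 1 1⟩
  P={5,11}:  v_{5} + v_{11} = v_{3} + v_{8} ; sig = ⟨2 | 1 1⟩
  P={1,6}:  v_{1} + v_{6} = v_{7} + v_{9} + v_{11} ; sig = ⟨2 | 1 1 1⟩
  P={4,6}:  v_{4} + v_{6} = v_{7} + v_{8} + v_{9} ; sig = ⟨2 | 1 1 1⟩
  P={4,8}:  v_{4} + v_{8} = v_{3} + v_{7} + v_{9} ; sig = ⟨2 | 1 1 1⟩
  P={5,6}:  v_{5} + v_{6} = v_{7} + v_{8} + v_{10} ; sig = ⟨2 | 1 1 1⟩
  P={5,8}:  v_{5} + v_{8} = v_{3} + v_{7} + v_{10} ; sig = ⟨2 | 1 1 1⟩
  P={2,11}:  v_{2} + v_{11} = v_{3} + 2·v_{9} + v_{10} ; sig = ⟨2 | 1 1 2⟩
  P={1,8}:  v_{1} + v_{8} = 2·v_{3} + v_{7} + 2·v_{9} ; sig = ⟨2 | 1 2 2⟩
  P={2,6}:  v_{2} + v_{6} = v_{7} + 2·v_{9} + 2·v_{10} ; sig = ⟨2 | 1 2 2⟩
  P={4,11}:  v_{4} + v_{11} = 2·v_{3} + v_{7} + 2·v_{9} ; sig = ⟨2 | 1 2 2⟩
  P={6,11}:  v_{6} + v_{11} = 3·v_{8} + v_{9} ; sig = ⟨2 | 1 3⟩
  P={1,11}:  v_{1} + v_{11} = 3·v_{3} + v_{7} + 3·v_{9} ; sig = ⟨2 | 1 3 3⟩
  P={3,6}:  v_{3} + v_{6} = 2·v_{8} ; sig = ⟨2 | 2⟩
  P={2,3,7}:  v_{2} + v_{3} + v_{7} = 0 ; sig = ⟨3 | 0⟩
  P={3,4,9}:  v_{3} + v_{4} + v_{9} = v_{1} ; sig = ⟨3 | 1⟩
  P={3,8,9}:  v_{3} + v_{8} + v_{9} = v_{11} ; sig = ⟨3 | 1⟩
  P={1,2,7}:  v_{1} + v_{2} + v_{7} = v_{4} + v_{9} ; sig = ⟨3 | 1 1⟩
  P={7,10,11}:  v_{7} + v_{10} + v_{11} = 2·v_{8} ; sig = ⟨3 | 2⟩
  P={3,7,9,10}:  v_{3} + v_{7} + v_{9} + v_{10} = v_{8} ; sig = ⟨4 | 1⟩
  P={7,8,9,10}:  v_{7} + v_{8} + v_{9} + v_{10} = v_{6} ; sig = ⟨4 | 1⟩

Sorted signature multiset PRS(X):
{ ⟨2 | 0⟩ ×2,  ⟨2 | 1 1⟩ ×4,  ⟨2 | 1 1 1⟩ ×5,  ⟨2 | 1 1 2⟩,  ⟨2 | 1 2 2⟩ ×3,  ⟨2 | 1 3⟩,  ⟨2 | 1 3 3⟩,  ⟨2 | 2⟩,  ⟨3 | 0⟩,  ⟨3 | 1⟩ ×2,  ⟨3 | 1 1⟩,  ⟨3 | 2⟩,  ⟨4 | 1⟩ ×2 }


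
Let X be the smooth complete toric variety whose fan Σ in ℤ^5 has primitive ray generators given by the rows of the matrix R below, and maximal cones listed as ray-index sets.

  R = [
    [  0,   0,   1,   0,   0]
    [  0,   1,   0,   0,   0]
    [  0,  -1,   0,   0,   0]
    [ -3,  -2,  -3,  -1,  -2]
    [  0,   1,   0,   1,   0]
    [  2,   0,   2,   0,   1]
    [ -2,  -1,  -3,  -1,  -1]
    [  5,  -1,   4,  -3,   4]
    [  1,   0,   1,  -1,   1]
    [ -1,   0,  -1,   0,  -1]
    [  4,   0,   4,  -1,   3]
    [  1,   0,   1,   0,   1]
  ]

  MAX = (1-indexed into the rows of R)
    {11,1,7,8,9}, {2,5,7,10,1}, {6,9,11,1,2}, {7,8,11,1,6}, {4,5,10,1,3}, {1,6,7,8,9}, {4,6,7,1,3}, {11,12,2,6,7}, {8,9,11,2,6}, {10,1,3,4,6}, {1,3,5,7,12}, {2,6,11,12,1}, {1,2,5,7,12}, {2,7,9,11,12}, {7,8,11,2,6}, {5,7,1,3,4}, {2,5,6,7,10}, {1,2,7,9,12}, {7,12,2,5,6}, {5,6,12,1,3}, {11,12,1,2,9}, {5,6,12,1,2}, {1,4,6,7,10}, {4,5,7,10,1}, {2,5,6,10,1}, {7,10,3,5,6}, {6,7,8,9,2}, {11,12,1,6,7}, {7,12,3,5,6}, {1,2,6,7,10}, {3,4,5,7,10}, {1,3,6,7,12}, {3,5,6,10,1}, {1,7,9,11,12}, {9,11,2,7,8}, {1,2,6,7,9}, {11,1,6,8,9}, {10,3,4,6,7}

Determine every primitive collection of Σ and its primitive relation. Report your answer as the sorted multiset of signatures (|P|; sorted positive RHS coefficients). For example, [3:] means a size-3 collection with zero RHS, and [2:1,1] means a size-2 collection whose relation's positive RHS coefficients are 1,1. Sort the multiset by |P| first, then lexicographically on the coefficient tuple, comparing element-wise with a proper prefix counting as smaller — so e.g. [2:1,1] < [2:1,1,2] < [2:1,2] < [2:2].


Primitive collections (25):

  P={2,3}:  v_{2} + v_{3} = 0  →  sig = [2:]
  P={10,12}:  v_{10} + v_{12} = 0  →  sig = [2:]
  P={5,9}:  v_{5} + v_{9} = v_{2} + v_{12}  →  sig = [2:1,1]
  P={10,11}:  v_{10} + v_{11} = v_{6} + v_{9}  →  sig = [2:1,1]
  P={2,4}:  v_{2} + v_{4} = v_{1} + v_{7} + v_{10}  →  sig = [2:1,1,1]
  P={4,12}:  v_{4} + v_{12} = v_{1} + v_{3} + v_{7}  →  sig = [2:1,1,1]
  P={3,9}:  v_{3} + v_{9} = v_{1} + v_{6} + v_{7} + v_{12}  →  sig = [2:1,1,1,1]
  P={9,10}:  v_{9} + v_{10} = v_{1} + v_{2} + v_{6} + v_{7}  →  sig = [2:1,1,1,1]
  P={5,8}:  v_{5} + v_{8} = v_{2} + v_{6} + v_{7} + v_{11} + v_{12}  →  sig = [2:1,1,1,1,1]
  P={3,8}:  v_{3} + v_{8} = v_{1} + 2·v_{6} + 2·v_{7} + v_{11} + v_{12}  →  sig = [2:1,1,1,2,2]
  P={5,11}:  v_{5} + v_{11} = v_{2} + v_{6} + 2·v_{12}  →  sig = [2:1,1,2]
  P={3,11}:  v_{3} + v_{11} = v_{1} + 2·v_{6} + v_{7} + 2·v_{12}  →  sig = [2:1,1,2,2]
  P={8,12}:  v_{8} + v_{12} = v_{7} + 2·v_{11}  →  sig = [2:1,2]
  P={4,9}:  v_{4} + v_{9} = 2·v_{1} + v_{6} + 2·v_{7}  →  sig = [2:1,2,2]
  P={8,10}:  v_{8} + v_{10} = 2·v_{6} + v_{7} + 2·v_{9}  →  sig = [2:1,2,2]
  P={4,11}:  v_{4} + v_{11} = 2·v_{1} + 2·v_{6} + 2·v_{7} + v_{12}  →  sig = [2:1,2,2,2]
  P={4,8}:  v_{4} + v_{8} = 2·v_{1} + 2·v_{6} + 3·v_{7} + v_{11}  →  sig = [2:1,2,2,3]
  P={6,9,12}:  v_{6} + v_{9} + v_{12} = v_{11}  →  sig = [3:1]
  P={4,5,6}:  v_{4} + v_{5} + v_{6} = v_{3} + v_{10}  →  sig = [3:1,1]
  P={1,2,8}:  v_{1} + v_{2} + v_{8} = v_{6} + 3·v_{9}  →  sig = [3:1,3]
  P={1,5,6,7}:  v_{1} + v_{5} + v_{6} + v_{7} = 0  →  sig = [4:]
  P={1,3,7,10}:  v_{1} + v_{3} + v_{7} + v_{10} = v_{4}  →  sig = [4:1]
  P={6,7,9,11}:  v_{6} + v_{7} + v_{9} + v_{11} = v_{8}  →  sig = [4:1]
  P={1,2,7,11}:  v_{1} + v_{2} + v_{7} + v_{11} = 2·v_{9}  →  sig = [4:2]
  P={1,2,6,7,12}:  v_{1} + v_{2} + v_{6} + v_{7} + v_{12} = v_{9}  →  sig = [5:1]

so the primitive-relation signature multiset is
    |P|=2: 17 collections, coeffs (), (), (1,1), (1,1), (1,1,1), (1,1,1), (1,1,1,1), (1,1,1,1), (1,1,1,1,1), (1,1,1,2,2), (1,1,2), (1,1,2,2), (1,2), (1,2,2), (1,2,2), (1,2,2,2), (1,2,2,3)
    |P|=3: 3 collections, coeffs (1), (1,1), (1,3)
    |P|=4: 4 collections, coeffs (), (1), (1), (2)
    |P|=5: 1 collection, coeffs (1)


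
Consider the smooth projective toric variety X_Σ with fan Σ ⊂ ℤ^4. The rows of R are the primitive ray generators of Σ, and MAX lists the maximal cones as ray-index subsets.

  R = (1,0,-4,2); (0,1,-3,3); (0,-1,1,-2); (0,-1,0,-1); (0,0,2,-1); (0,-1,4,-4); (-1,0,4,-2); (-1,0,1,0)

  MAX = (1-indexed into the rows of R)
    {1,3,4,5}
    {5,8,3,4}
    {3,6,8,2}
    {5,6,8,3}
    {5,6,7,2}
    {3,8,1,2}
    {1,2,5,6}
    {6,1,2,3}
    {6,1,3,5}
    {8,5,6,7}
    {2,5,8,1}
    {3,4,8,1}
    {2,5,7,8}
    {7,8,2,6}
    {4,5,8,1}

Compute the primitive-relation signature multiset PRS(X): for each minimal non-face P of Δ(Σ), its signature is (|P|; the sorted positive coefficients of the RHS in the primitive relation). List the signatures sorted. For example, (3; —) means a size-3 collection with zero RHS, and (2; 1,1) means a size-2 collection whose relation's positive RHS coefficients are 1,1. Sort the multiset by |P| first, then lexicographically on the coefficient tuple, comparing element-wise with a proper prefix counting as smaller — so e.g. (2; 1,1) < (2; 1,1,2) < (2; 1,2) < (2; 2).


9 collections generate NE(X_Σ); each relation:

  • {1,7}:  v_{1} + v_{7} = 0  ⇒ sig = (2; —)
  • {2,4}:  v_{2} + v_{4} = v_{1} + v_{8}  ⇒ sig = (2; 1,1)
  • {3,7}:  v_{3} + v_{7} = v_{6} + v_{8}  ⇒ sig = (2; 1,1)
  • {4,7}:  v_{4} + v_{7} = v_{3} + v_{5} + v_{8}  ⇒ sig = (2; 1,1,1)
  • {4,6}:  v_{4} + v_{6} = 2·v_{3} + v_{5}  ⇒ sig = (2; 1,2)
  • {2,3,5}:  v_{2} + v_{3} + v_{5} = 0  ⇒ sig = (3; —)
  • {1,6,8}:  v_{1} + v_{6} + v_{8} = v_{3}  ⇒ sig = (3; 1)
  • {1,3,5,8}:  v_{1} + v_{3} + v_{5} + v_{8} = v_{4}  ⇒ sig = (4; 1)
  • {2,5,6,8}:  v_{2} + v_{5} + v_{6} + v_{8} = v_{7}  ⇒ sig = (4; 1)

so the primitive-relation signature multiset is
{ (2; —),  (2; 1,1) ×2,  (2; 1,1,1),  (2; 1,2),  (3; —),  (3; 1),  (4; 1) ×2 }


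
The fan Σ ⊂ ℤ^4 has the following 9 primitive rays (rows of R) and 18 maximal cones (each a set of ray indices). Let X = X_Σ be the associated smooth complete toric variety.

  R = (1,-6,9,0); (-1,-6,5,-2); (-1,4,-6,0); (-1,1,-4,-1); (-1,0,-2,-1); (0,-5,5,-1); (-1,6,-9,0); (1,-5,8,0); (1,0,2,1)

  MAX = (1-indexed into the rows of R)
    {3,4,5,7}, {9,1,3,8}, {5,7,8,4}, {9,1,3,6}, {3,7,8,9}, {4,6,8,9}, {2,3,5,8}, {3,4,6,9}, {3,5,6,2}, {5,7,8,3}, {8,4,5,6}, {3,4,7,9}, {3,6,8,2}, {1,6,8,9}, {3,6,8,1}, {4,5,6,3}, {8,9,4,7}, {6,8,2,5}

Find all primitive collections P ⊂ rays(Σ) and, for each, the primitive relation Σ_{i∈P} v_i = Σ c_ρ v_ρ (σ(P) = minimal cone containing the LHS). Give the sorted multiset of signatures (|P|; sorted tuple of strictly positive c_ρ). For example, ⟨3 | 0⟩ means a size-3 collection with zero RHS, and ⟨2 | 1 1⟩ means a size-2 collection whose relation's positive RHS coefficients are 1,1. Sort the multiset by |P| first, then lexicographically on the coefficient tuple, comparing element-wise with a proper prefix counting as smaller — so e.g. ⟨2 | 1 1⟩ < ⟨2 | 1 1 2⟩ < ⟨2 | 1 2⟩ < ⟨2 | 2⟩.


|primitive collections| = 12. Relations:

  • {1,7}:  v_{1} + v_{7} = 0 ; sig = ⟨2 | 0⟩
  • {5,9}:  v_{5} + v_{9} = 0 ; sig = ⟨2 | 0⟩
  • {1,4}:  v_{1} + v_{4} = v_{6} ; sig = ⟨2 | 1⟩
  • {6,7}:  v_{6} + v_{7} = v_{4} ; sig = ⟨2 | 1⟩
  • {1,5}:  v_{1} + v_{5} = v_{3} + v_{6} + v_{8} ; sig = ⟨2 | 1 1 1⟩
  • {2,9}:  v_{2} + v_{9} = v_{3} + v_{6} + v_{8} ; sig = ⟨2 | 1 1 1⟩
  • {2,4}:  v_{2} + v_{4} = 2·v_{5} + v_{6} ; sig = ⟨2 | 1 2⟩
  • {2,7}:  v_{2} + v_{7} = 2·v_{5} ; sig = ⟨2 | 2⟩
  • {1,2}:  v_{1} + v_{2} = 2·v_{3} + 2·v_{6} + 2·v_{8} ; sig = ⟨2 | 2 2 2⟩
  • {3,4,8}:  v_{3} + v_{4} + v_{8} = v_{5} ; sig = ⟨3 | 1⟩
  • {3,5,6,8}:  v_{3} + v_{5} + v_{6} + v_{8} = v_{2} ; sig = ⟨4 | 1⟩
  • {3,6,8,9}:  v_{3} + v_{6} + v_{8} + v_{9} = v_{1} ; sig = ⟨4 | 1⟩

Sorted signature multiset PRS(X):
[⟨2 | 0⟩, ⟨2 | 0⟩, ⟨2 | 1⟩, ⟨2 | 1⟩, ⟨2 | 1 1 1⟩, ⟨2 | 1 1 1⟩, ⟨2 | 1 2⟩, ⟨2 | 2⟩, ⟨2 | 2 2 2⟩, ⟨3 | 1⟩, ⟨4 | 1⟩, ⟨4 | 1⟩]


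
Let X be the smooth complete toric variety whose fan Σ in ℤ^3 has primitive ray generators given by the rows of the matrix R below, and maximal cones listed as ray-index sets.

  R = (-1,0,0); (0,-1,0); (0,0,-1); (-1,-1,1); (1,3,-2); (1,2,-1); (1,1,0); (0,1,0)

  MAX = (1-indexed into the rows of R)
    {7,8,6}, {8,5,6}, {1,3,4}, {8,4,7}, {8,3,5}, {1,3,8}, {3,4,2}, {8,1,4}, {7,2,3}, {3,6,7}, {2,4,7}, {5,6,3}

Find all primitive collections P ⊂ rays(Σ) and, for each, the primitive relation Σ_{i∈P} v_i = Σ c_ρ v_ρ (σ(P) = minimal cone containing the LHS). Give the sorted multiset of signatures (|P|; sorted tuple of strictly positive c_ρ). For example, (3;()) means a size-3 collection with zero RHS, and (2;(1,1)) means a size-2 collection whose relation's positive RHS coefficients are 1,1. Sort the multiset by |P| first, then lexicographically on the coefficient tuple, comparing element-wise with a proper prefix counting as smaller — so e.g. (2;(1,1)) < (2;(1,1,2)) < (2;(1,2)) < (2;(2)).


Primitive collections (14):

  P={2,8}:  v_{2} + v_{8} = 0  ⇒ sig = (2;())
  P={1,7}:  v_{1} + v_{7} = v_{8}  ⇒ sig = (2;(1))
  P={4,6}:  v_{4} + v_{6} = v_{8}  ⇒ sig = (2;(1))
  P={1,2}:  v_{1} + v_{2} = v_{3} + v_{4}  ⇒ sig = (2;(1,1))
  P={2,5}:  v_{2} + v_{5} = v_{3} + v_{6}  ⇒ sig = (2;(1,1))
  P={2,6}:  v_{2} + v_{6} = v_{3} + v_{7}  ⇒ sig = (2;(1,1))
  P={1,6}:  v_{1} + v_{6} = v_{3} + 2·v_{8}  ⇒ sig = (2;(1,2))
  P={4,5}:  v_{4} + v_{5} = v_{3} + 2·v_{8}  ⇒ sig = (2;(1,2))
  P={5,7}:  v_{5} + v_{7} = 2·v_{6}  ⇒ sig = (2;(2))
  P={1,5}:  v_{1} + v_{5} = 2·v_{3} + 3·v_{8}  ⇒ sig = (2;(2,3))
  P={3,4,7}:  v_{3} + v_{4} + v_{7} = 0  ⇒ sig = (3;())
  P={3,4,8}:  v_{3} + v_{4} + v_{8} = v_{1}  ⇒ sig = (3;(1))
  P={3,6,8}:  v_{3} + v_{6} + v_{8} = v_{5}  ⇒ sig = (3;(1))
  P={3,7,8}:  v_{3} + v_{7} + v_{8} = v_{6}  ⇒ sig = (3;(1))

Signatures (|P|; sorted positive RHS coefficients), sorted:
[(2;()), (2;(1)), (2;(1)), (2;(1,1)), (2;(1,1)), (2;(1,1)), (2;(1,2)), (2;(1,2)), (2;(2)), (2;(2,3)), (3;()), (3;(1)), (3;(1)), (3;(1))]
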